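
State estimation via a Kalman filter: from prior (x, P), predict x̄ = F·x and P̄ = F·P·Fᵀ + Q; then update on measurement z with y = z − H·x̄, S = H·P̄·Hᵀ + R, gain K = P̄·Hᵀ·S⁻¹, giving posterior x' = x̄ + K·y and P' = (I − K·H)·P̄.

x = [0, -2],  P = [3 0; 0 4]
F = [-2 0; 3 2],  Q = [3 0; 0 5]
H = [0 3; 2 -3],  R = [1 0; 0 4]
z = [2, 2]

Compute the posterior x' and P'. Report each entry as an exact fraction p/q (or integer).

x' = [3081/2087, 1201/2087]
P' = [2235/2087 288/2087; 288/2087 222/2087]

x̄ = F·x = [0, -4]
P̄ = F·P·Fᵀ + Q = [15 -18; -18 48]
y = z − H·x̄ = [14, -10]
S = H·P̄·Hᵀ + R = [433 -540; -540 712]
K = P̄·Hᵀ·S⁻¹ = [864/2087 1803/4174; 666/2087 -45/4174]
x' = x̄ + K·y = [3081/2087, 1201/2087]
P' = (I − K·H)·P̄ = [2235/2087 288/2087; 288/2087 222/2087]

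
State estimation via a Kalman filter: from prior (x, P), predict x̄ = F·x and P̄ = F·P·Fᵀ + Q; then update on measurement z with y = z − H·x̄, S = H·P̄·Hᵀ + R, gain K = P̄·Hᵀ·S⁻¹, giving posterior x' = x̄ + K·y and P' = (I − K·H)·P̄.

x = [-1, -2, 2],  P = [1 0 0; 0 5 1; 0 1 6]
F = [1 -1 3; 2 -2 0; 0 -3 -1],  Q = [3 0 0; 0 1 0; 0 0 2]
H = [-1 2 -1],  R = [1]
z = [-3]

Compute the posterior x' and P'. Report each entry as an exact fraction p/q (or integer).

x' = [165/43, 134/43, 236/43]
P' = [1295/43 666/43 71/43; 666/43 931/43 1184/43; 71/43 1184/43 2281/43]

x̄ = F·x = [7, 2, 4]
P̄ = F·P·Fᵀ + Q = [57 6 -11; 6 25 32; -11 32 59]
y = z − H·x̄ = [4]
S = H·P̄·Hᵀ + R = [43]
K = P̄·Hᵀ·S⁻¹ = [-34/43; 12/43; 16/43]
x' = x̄ + K·y = [165/43, 134/43, 236/43]
P' = (I − K·H)·P̄ = [1295/43 666/43 71/43; 666/43 931/43 1184/43; 71/43 1184/43 2281/43]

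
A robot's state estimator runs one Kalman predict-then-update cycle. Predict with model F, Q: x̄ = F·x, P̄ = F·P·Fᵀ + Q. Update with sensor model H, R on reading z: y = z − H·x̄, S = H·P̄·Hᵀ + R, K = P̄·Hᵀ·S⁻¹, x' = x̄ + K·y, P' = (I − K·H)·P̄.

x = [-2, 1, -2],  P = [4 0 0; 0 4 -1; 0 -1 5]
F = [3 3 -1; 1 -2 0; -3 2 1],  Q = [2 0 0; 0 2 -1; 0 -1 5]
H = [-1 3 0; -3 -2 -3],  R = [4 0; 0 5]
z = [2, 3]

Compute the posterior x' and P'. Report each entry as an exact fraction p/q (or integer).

x' = [-42837/10286, -8499/10286, 18771/5143]
P' = [1313045/41144 436751/41144 -198003/5143; 436751/41144 162557/41144 -67413/5143; -198003/5143 -67413/5143 242665/5143]

x̄ = F·x = [-1, -4, 6]
P̄ = F·P·Fᵀ + Q = [85 -14 -18; -14 22 -27; -18 -27 58]
y = z − H·x̄ = [13, 10]
S = H·P̄·Hᵀ + R = [371 410; 410 564]
K = P̄·Hᵀ·S⁻¹ = [-349/20572 -12113/41144; 6365/20572 -3491/41144; -1059/5143 168/5143]
x' = x̄ + K·y = [-42837/10286, -8499/10286, 18771/5143]
P' = (I − K·H)·P̄ = [1313045/41144 436751/41144 -198003/5143; 436751/41144 162557/41144 -67413/5143; -198003/5143 -67413/5143 242665/5143]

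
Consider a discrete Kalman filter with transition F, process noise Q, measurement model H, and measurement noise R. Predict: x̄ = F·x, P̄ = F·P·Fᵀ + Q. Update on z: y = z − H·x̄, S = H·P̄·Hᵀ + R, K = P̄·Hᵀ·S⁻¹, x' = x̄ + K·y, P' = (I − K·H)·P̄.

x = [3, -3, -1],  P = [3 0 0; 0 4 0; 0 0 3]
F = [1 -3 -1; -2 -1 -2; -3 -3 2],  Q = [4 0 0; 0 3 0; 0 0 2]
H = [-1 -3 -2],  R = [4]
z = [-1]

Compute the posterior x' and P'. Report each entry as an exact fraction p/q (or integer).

x̄ = F·x = [13, -1, -2]
P̄ = F·P·Fᵀ + Q = [46 12 21; 12 31 18; 21 18 77]
y = z − H·x̄ = [5]
S = H·P̄·Hᵀ + R = [1009]
K = P̄·Hᵀ·S⁻¹ = [-124/1009; -141/1009; -229/1009]
x' = x̄ + K·y = [12497/1009, -1714/1009, -3163/1009]
P' = (I − K·H)·P̄ = [31038/1009 -5376/1009 -7207/1009; -5376/1009 11398/1009 -14127/1009; -7207/1009 -14127/1009 25252/1009]

x' = [12497/1009, -1714/1009, -3163/1009]
P' = [31038/1009 -5376/1009 -7207/1009; -5376/1009 11398/1009 -14127/1009; -7207/1009 -14127/1009 25252/1009]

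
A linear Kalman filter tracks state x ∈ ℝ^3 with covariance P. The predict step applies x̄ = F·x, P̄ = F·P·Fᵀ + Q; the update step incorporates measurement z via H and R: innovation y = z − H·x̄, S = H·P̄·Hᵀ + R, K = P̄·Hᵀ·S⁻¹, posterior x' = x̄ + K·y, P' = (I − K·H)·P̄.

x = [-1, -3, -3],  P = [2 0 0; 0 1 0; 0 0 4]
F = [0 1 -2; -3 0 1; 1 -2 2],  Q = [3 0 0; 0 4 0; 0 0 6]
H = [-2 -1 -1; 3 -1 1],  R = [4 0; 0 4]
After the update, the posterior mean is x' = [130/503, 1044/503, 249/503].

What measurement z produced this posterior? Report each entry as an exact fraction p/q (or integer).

z = [-3, -1]

x̄ = F·x = [3, 0, -1]
P̄ = F·P·Fᵀ + Q = [20 -8 -18; -8 26 2; -18 2 28]
S = H·P̄·Hᵀ + R = [38 -24; -24 174]
K = P̄·Hᵀ·S⁻¹ = [-103/503 391/1509; -270/503 -176/503; 31/503 -230/1509]
x' − x̄ = [-1379/503, 1044/503, 752/503] = K·y
y = (KᵀK)⁻¹·Kᵀ·(x' − x̄) = [2, -9]
z = y + H·x̄ = [2, -9] + [-5, 8] = [-3, -1]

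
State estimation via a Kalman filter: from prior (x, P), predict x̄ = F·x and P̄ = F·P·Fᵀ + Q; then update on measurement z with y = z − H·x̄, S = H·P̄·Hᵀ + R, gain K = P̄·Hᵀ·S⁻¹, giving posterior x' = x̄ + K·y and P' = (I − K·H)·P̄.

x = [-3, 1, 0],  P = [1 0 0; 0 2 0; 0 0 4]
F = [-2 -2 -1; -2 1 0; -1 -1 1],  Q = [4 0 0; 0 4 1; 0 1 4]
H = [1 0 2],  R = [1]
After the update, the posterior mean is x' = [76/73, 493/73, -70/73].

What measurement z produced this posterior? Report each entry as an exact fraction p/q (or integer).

x̄ = F·x = [4, 7, 2]
P̄ = F·P·Fᵀ + Q = [20 0 2; 0 10 1; 2 1 11]
S = H·P̄·Hᵀ + R = [73]
K = P̄·Hᵀ·S⁻¹ = [24/73; 2/73; 24/73]
x' − x̄ = [-216/73, -18/73, -216/73] = K·y
y = (KᵀK)⁻¹·Kᵀ·(x' − x̄) = [-9]
z = y + H·x̄ = [-9] + [8] = [-1]

z = [-1]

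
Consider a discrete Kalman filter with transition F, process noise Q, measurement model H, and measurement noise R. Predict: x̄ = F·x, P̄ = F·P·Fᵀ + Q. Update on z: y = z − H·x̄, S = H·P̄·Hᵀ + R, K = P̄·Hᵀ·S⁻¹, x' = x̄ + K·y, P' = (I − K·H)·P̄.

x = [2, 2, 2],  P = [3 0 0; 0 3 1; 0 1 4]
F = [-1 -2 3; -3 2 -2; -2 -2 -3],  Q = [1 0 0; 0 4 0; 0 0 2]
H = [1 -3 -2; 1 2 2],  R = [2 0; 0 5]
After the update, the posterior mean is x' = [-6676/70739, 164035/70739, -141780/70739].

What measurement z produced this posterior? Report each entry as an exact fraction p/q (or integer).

x̄ = F·x = [0, -6, -14]
P̄ = F·P·Fᵀ + Q = [40 -17 -18; -17 51 28; -18 28 74]
S = H·P̄·Hᵀ + R = [1307 -825; -825 629]
K = P̄·Hᵀ·S⁻¹ = [55133/141478 65565/141478; -25829/141478 -2163/141478; -1900/70739 18426/70739]
x' − x̄ = [-6676/70739, 588469/70739, 848566/70739] = K·y
y = (KᵀK)⁻¹·Kᵀ·(x' − x̄) = [-49, 41]
z = y + H·x̄ = [-49, 41] + [46, -40] = [-3, 1]

z = [-3, 1]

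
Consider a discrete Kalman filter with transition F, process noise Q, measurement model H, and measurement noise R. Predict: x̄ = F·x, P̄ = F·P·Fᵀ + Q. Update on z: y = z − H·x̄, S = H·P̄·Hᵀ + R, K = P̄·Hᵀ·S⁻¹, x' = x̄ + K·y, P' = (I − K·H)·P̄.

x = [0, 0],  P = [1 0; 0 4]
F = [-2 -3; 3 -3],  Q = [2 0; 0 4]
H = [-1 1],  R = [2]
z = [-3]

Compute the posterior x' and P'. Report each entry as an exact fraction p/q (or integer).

x̄ = F·x = [0, 0]
P̄ = F·P·Fᵀ + Q = [42 30; 30 49]
y = z − H·x̄ = [-3]
S = H·P̄·Hᵀ + R = [33]
K = P̄·Hᵀ·S⁻¹ = [-4/11; 19/33]
x' = x̄ + K·y = [12/11, -19/11]
P' = (I − K·H)·P̄ = [414/11 406/11; 406/11 1256/33]

x' = [12/11, -19/11]
P' = [414/11 406/11; 406/11 1256/33]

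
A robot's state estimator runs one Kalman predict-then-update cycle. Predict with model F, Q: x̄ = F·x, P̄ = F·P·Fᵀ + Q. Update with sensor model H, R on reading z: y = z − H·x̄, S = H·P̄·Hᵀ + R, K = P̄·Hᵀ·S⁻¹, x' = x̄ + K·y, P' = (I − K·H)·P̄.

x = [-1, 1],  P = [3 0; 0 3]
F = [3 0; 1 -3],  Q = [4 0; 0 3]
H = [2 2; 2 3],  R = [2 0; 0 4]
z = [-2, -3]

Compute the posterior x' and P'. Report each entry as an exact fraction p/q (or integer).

x' = [-312/3073, -2869/3073]
P' = [16138/3073 -13152/3073; -13152/3073 11436/3073]

x̄ = F·x = [-3, -4]
P̄ = F·P·Fᵀ + Q = [31 9; 9 33]
y = z − H·x̄ = [12, 15]
S = H·P̄·Hᵀ + R = [330 412; 412 533]
K = P̄·Hᵀ·S⁻¹ = [2986/3073 -1795/3073; -1716/3073 2001/3073]
x' = x̄ + K·y = [-312/3073, -2869/3073]
P' = (I − K·H)·P̄ = [16138/3073 -13152/3073; -13152/3073 11436/3073]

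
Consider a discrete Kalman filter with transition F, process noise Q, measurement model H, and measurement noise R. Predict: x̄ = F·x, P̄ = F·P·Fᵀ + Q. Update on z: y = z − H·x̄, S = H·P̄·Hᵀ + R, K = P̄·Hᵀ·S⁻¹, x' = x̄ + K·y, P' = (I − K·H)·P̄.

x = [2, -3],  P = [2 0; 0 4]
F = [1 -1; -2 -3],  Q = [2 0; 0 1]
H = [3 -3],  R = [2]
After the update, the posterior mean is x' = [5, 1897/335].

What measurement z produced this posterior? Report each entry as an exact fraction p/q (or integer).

z = [-2]

x̄ = F·x = [5, 5]
P̄ = F·P·Fᵀ + Q = [8 8; 8 45]
S = H·P̄·Hᵀ + R = [335]
K = P̄·Hᵀ·S⁻¹ = [0; -111/335]
x' − x̄ = [0, 222/335] = K·y
y = (KᵀK)⁻¹·Kᵀ·(x' − x̄) = [-2]
z = y + H·x̄ = [-2] + [0] = [-2]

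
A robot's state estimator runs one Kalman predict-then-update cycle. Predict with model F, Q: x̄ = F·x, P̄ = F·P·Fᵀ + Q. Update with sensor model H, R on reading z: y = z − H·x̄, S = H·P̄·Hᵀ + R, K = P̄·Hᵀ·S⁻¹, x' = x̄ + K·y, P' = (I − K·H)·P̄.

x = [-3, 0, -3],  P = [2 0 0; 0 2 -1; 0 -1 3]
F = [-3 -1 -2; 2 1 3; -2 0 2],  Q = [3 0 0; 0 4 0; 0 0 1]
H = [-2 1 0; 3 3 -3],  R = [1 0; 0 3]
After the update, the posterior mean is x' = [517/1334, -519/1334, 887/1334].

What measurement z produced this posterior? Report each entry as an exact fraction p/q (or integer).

z = [-1, -2]

x̄ = F·x = [15, -15, 0]
P̄ = F·P·Fᵀ + Q = [31 -27 2; -27 35 8; 2 8 21]
S = H·P̄·Hᵀ + R = [268 -12; -12 120]
K = P̄·Hᵀ·S⁻¹ = [-221/667 45/2668; 445/1334 89/2668; 7/2668 -733/2668]
x' − x̄ = [-19493/1334, 19491/1334, 887/1334] = K·y
y = (KᵀK)⁻¹·Kᵀ·(x' − x̄) = [44, -2]
z = y + H·x̄ = [44, -2] + [-45, 0] = [-1, -2]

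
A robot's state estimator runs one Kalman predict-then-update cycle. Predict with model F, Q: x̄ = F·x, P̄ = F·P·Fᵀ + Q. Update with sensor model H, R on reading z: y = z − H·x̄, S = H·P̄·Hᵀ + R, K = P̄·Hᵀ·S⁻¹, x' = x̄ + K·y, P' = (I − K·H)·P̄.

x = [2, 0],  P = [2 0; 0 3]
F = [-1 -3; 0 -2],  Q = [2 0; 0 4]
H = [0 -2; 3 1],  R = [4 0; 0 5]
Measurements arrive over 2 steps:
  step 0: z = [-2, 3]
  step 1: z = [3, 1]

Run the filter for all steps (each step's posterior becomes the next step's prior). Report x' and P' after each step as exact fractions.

step 0: x' = [1145/2036, 1129/1018], P' = [1187/2036 -213/1018; -213/1018 407/509]
step 1: x' = [386726/1080763, -1173190/1080763], P' = [602079/1080763 -213072/1080763; -213072/1080763 846236/1080763]

step 0: x̄ = F·x = [-2, 0]
step 0: P̄ = F·P·Fᵀ + Q = [31 18; 18 16]
step 0: y = z − H·x̄ = [-2, 9]
step 0: S = H·P̄·Hᵀ + R = [68 -140; -140 408]
step 0: K = P̄·Hᵀ·S⁻¹ = [213/2036 627/2036; -407/1018 35/1018]
step 0: x' = x̄ + K·y = [1145/2036, 1129/1018]
step 0: P' = (I − K·H)·P̄ = [1187/2036 -213/1018; -213/1018 407/509]
step 1: x̄ = F·x = [-7919/2036, -1129/509]
step 1: P̄ = F·P·Fᵀ + Q = [17355/2036 2229/509; 2229/509 3664/509]
step 1: y = z − H·x̄ = [-731/509, 30309/2036]
step 1: S = H·P̄·Hᵀ + R = [16692/509 -20702/509; -20702/509 234527/2036]
step 1: K = P̄·Hᵀ·S⁻¹ = [106536/1080763 318633/1080763; -423118/1080763 41404/1080763]
step 1: x' = x̄ + K·y = [386726/1080763, -1173190/1080763]
step 1: P' = (I − K·H)·P̄ = [602079/1080763 -213072/1080763; -213072/1080763 846236/1080763]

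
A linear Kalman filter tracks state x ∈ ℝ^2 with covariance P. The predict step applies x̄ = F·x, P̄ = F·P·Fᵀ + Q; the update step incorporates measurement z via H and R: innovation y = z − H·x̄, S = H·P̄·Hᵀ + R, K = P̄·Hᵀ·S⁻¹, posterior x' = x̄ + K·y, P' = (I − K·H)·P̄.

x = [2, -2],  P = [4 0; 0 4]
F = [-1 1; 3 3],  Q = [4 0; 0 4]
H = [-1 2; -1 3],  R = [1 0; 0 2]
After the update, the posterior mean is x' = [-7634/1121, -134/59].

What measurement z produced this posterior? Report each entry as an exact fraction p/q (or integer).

x̄ = F·x = [-4, 0]
P̄ = F·P·Fᵀ + Q = [12 0; 0 76]
S = H·P̄·Hᵀ + R = [317 468; 468 698]
K = P̄·Hᵀ·S⁻¹ = [-1380/1121 906/1121; -16/59 30/59]
x' − x̄ = [-3150/1121, -134/59] = K·y
y = (KᵀK)⁻¹·Kᵀ·(x' − x̄) = [-1, -5]
z = y + H·x̄ = [-1, -5] + [4, 4] = [3, -1]

z = [3, -1]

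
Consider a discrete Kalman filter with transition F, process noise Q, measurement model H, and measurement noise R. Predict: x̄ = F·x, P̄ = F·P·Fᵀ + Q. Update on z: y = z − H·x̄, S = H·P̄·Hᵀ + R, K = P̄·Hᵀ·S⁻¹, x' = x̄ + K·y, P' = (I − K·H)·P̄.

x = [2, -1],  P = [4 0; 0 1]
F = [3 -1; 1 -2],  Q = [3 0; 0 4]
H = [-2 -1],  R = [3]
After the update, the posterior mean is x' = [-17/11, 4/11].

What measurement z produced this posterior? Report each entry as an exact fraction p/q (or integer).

z = [3]

x̄ = F·x = [7, 4]
P̄ = F·P·Fᵀ + Q = [40 14; 14 12]
S = H·P̄·Hᵀ + R = [231]
K = P̄·Hᵀ·S⁻¹ = [-94/231; -40/231]
x' − x̄ = [-94/11, -40/11] = K·y
y = (KᵀK)⁻¹·Kᵀ·(x' − x̄) = [21]
z = y + H·x̄ = [21] + [-18] = [3]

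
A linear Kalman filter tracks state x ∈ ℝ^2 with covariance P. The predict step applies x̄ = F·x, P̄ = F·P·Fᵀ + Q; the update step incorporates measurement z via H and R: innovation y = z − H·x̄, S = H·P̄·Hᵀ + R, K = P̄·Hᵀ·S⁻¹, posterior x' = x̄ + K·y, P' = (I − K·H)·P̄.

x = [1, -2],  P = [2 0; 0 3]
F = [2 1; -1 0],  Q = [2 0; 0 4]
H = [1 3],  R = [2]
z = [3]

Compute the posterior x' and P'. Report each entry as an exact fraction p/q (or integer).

x̄ = F·x = [0, -1]
P̄ = F·P·Fᵀ + Q = [13 -4; -4 6]
y = z − H·x̄ = [6]
S = H·P̄·Hᵀ + R = [45]
K = P̄·Hᵀ·S⁻¹ = [1/45; 14/45]
x' = x̄ + K·y = [2/15, 13/15]
P' = (I − K·H)·P̄ = [584/45 -194/45; -194/45 74/45]

x' = [2/15, 13/15]
P' = [584/45 -194/45; -194/45 74/45]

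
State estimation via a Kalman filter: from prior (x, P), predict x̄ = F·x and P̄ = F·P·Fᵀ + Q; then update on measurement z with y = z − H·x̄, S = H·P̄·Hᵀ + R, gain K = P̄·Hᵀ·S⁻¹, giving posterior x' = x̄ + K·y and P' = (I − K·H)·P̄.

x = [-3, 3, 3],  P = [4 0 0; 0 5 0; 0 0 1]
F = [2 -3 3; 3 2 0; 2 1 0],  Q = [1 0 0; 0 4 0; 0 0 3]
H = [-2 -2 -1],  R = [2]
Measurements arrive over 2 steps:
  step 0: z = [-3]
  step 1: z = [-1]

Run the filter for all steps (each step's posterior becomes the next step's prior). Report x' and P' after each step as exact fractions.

step 0: x̄ = F·x = [-6, -3, -3]
step 0: P̄ = F·P·Fᵀ + Q = [71 -6 1; -6 60 34; 1 34 24]
step 0: y = z − H·x̄ = [-24]
step 0: S = H·P̄·Hᵀ + R = [642]
step 0: K = P̄·Hᵀ·S⁻¹ = [-131/642; -71/321; -47/321]
step 0: x' = x̄ + K·y = [-118/107, 247/107, 55/107]
step 0: P' = (I − K·H)·P̄ = [28421/642 -11227/321 -5836/321; -11227/321 9178/321 4240/321; -5836/321 4240/321 3286/321]
step 1: x̄ = F·x = [-812/107, 140/107, 11/107]
step 1: P̄ = F·P·Fᵀ + Q = [157711/321 59246/321 51920/321; 59246/321 62333/642 25030/321; 51920/321 25030/321 22075/321]
step 1: y = z − H·x̄ = [-1440/107]
step 1: S = H·P̄·Hᵀ + R = [1559995/321]
step 1: K = P̄·Hᵀ·S⁻¹ = [-485834/1559995; -41171/311999; -35195/311999]
step 1: x' = x̄ + K·y = [-1060028/311999, 962300/311999, 505727/311999]
step 1: P' = (I − K·H)·P̄ = [31133009/1559995 -4727660/311999 -2803550/311999; -4727660/311999 7779817/623998 1757845/311999; -2803550/311999 1757845/311999 2161800/311999]

step 0: x' = [-118/107, 247/107, 55/107], P' = [28421/642 -11227/321 -5836/321; -11227/321 9178/321 4240/321; -5836/321 4240/321 3286/321]
step 1: x' = [-1060028/311999, 962300/311999, 505727/311999], P' = [31133009/1559995 -4727660/311999 -2803550/311999; -4727660/311999 7779817/623998 1757845/311999; -2803550/311999 1757845/311999 2161800/311999]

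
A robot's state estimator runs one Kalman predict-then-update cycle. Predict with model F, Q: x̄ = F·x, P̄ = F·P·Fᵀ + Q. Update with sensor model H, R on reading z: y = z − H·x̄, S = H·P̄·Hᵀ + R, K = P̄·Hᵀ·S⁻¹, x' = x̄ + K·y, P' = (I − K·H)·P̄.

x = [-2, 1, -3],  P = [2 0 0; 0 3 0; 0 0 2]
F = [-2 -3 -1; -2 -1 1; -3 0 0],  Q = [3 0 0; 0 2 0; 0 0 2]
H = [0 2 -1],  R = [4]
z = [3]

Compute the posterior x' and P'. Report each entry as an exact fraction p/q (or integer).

x̄ = F·x = [4, 0, 6]
P̄ = F·P·Fᵀ + Q = [40 15 12; 15 15 12; 12 12 20]
y = z − H·x̄ = [9]
S = H·P̄·Hᵀ + R = [36]
K = P̄·Hᵀ·S⁻¹ = [1/2; 1/2; 1/9]
x' = x̄ + K·y = [17/2, 9/2, 7]
P' = (I − K·H)·P̄ = [31 6 10; 6 6 10; 10 10 176/9]

x' = [17/2, 9/2, 7]
P' = [31 6 10; 6 6 10; 10 10 176/9]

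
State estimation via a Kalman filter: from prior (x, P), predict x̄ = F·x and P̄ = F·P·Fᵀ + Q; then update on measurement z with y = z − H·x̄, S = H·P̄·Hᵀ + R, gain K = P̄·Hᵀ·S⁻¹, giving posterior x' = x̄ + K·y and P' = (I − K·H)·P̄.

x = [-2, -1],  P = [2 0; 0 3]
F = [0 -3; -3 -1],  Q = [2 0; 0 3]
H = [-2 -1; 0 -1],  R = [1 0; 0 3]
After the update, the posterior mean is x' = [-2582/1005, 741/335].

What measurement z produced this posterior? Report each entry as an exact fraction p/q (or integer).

z = [3, -2]

x̄ = F·x = [3, 7]
P̄ = F·P·Fᵀ + Q = [29 9; 9 24]
S = H·P̄·Hᵀ + R = [177 42; 42 27]
K = P̄·Hᵀ·S⁻¹ = [-159/335 407/1005; -14/335 -276/335]
x' − x̄ = [-5597/1005, -1604/335] = K·y
y = (KᵀK)⁻¹·Kᵀ·(x' − x̄) = [16, 5]
z = y + H·x̄ = [16, 5] + [-13, -7] = [3, -2]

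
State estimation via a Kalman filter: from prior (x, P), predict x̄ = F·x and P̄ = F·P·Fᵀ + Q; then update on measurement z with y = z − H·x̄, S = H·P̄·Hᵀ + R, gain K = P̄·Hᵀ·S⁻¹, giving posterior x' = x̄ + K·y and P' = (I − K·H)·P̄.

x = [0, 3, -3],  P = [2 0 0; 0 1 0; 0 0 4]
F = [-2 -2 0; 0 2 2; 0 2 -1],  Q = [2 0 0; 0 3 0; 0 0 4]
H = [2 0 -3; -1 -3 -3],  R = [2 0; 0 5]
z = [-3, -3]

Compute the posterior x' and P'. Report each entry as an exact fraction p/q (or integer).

x' = [1992/3283, -45/67, 4959/3283]
P' = [62936/9849 -1249/201 40664/9849; -1249/201 2731/402 -850/201; 40664/9849 -850/201 28412/9849]

x̄ = F·x = [-6, 0, 9]
P̄ = F·P·Fᵀ + Q = [14 -4 -4; -4 23 -4; -4 -4 12]
y = z − H·x̄ = [36, 18]
S = H·P̄·Hᵀ + R = [214 80; 80 214]
K = P̄·Hᵀ·S⁻¹ = [1940/9849 -265/9849; 26/201 -119/402; -1954/9849 -190/9849]
x' = x̄ + K·y = [1992/3283, -45/67, 4959/3283]
P' = (I − K·H)·P̄ = [62936/9849 -1249/201 40664/9849; -1249/201 2731/402 -850/201; 40664/9849 -850/201 28412/9849]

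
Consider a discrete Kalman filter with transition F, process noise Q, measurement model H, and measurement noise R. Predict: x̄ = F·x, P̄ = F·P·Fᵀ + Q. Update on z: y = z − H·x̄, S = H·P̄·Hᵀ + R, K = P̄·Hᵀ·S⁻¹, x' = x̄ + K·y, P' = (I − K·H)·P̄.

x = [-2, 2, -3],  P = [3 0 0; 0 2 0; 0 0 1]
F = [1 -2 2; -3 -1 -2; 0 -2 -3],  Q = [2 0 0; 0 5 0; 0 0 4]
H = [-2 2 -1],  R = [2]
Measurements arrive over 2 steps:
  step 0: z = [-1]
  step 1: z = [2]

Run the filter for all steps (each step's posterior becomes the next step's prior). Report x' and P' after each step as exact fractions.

step 0: x' = [-1236/283, -530/283, 1615/283], P' = [1895/283 1989/283 296/283; 1989/283 3698/283 3250/283; 296/283 3250/283 5918/283]
step 1: x' = [271650/26101, 157878/26101, -558619/52202], P' = [602839/26101 238860/26101 -721462/26101; 238860/26101 596890/26101 673976/26101; -721462/26101 673976/26101 2745635/26101]

step 0: x̄ = F·x = [-12, 10, 5]
step 0: P̄ = F·P·Fᵀ + Q = [17 -9 2; -9 38 10; 2 10 21]
step 0: y = z − H·x̄ = [-40]
step 0: S = H·P̄·Hᵀ + R = [283]
step 0: K = P̄·Hᵀ·S⁻¹ = [-54/283; 84/283; -5/283]
step 0: x' = x̄ + K·y = [-1236/283, -530/283, 1615/283]
step 0: P' = (I − K·H)·P̄ = [1895/283 1989/283 296/283; 1989/283 3698/283 3250/283; 296/283 3250/283 5918/283]
step 1: x̄ = F·x = [3054/283, 1008/283, -3785/283]
step 1: P̄ = F·P·Fᵀ + Q = [8153/283 -7884/283 -19082/283; -7884/283 74326/283 80252/283; -19082/283 80252/283 108186/283]
step 1: y = z − H·x̄ = [873/283]
step 1: S = H·P̄·Hᵀ + R = [104404/283]
step 1: K = P̄·Hᵀ·S⁻¹ = [-3248/26101; 21042/26101; 45241/52202]
step 1: x' = x̄ + K·y = [271650/26101, 157878/26101, -558619/52202]
step 1: P' = (I − K·H)·P̄ = [602839/26101 238860/26101 -721462/26101; 238860/26101 596890/26101 673976/26101; -721462/26101 673976/26101 2745635/26101]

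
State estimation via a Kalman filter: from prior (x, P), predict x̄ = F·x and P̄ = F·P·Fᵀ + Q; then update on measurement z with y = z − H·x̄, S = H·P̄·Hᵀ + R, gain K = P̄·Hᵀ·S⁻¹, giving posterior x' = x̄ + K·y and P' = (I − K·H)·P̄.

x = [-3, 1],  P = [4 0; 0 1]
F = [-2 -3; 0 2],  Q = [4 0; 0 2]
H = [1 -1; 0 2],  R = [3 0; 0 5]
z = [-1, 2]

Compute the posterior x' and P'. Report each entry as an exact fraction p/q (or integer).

x' = [344/437, 622/437]
P' = [2781/874 300/437; 300/437 390/437]

x̄ = F·x = [3, 2]
P̄ = F·P·Fᵀ + Q = [29 -6; -6 6]
y = z − H·x̄ = [-2, -2]
S = H·P̄·Hᵀ + R = [50 -24; -24 29]
K = P̄·Hᵀ·S⁻¹ = [727/874 120/437; -30/437 156/437]
x' = x̄ + K·y = [344/437, 622/437]
P' = (I − K·H)·P̄ = [2781/874 300/437; 300/437 390/437]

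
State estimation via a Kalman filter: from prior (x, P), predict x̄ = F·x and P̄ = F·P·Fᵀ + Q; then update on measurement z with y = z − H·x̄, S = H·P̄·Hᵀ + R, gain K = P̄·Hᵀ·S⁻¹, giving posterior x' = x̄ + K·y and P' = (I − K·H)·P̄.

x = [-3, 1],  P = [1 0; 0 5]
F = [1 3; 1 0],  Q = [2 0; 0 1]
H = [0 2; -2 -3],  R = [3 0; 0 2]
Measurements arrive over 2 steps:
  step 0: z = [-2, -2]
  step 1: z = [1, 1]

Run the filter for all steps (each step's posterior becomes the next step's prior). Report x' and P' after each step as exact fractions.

step 0: x̄ = F·x = [0, -3]
step 0: P̄ = F·P·Fᵀ + Q = [48 1; 1 2]
step 0: y = z − H·x̄ = [4, -11]
step 0: S = H·P̄·Hᵀ + R = [11 -16; -16 224]
step 0: K = P̄·Hᵀ·S⁻¹ = [-71/138 -1057/2208; 8/23 -1/92]
step 0: x' = x̄ + K·y = [2361/736, -137/92]
step 0: P' = (I − K·H)·P̄ = [3613/2208 -71/92; -71/92 12/23]
step 1: x̄ = F·x = [-927/736, 2361/736]
step 1: P̄ = F·P·Fᵀ + Q = [8173/2208 -1499/2208; -1499/2208 5821/2208]
step 1: y = z − H·x̄ = [-1993/368, 5965/736]
step 1: S = H·P̄·Hᵀ + R = [7477/552 -14465/1104; -14465/1104 71509/2208]
step 1: K = P̄·Hᵀ·S⁻¹ = [-252344/589559 -199779/589559; 187516/589559 -43395/589559]
step 1: x' = x̄ + K·y = [-995054/589559, 523993/589559]
step 1: P' = (I − K·H)·P̄ = [767553/589559 -378516/589559; -378516/589559 281274/589559]

step 0: x' = [2361/736, -137/92], P' = [3613/2208 -71/92; -71/92 12/23]
step 1: x' = [-995054/589559, 523993/589559], P' = [767553/589559 -378516/589559; -378516/589559 281274/589559]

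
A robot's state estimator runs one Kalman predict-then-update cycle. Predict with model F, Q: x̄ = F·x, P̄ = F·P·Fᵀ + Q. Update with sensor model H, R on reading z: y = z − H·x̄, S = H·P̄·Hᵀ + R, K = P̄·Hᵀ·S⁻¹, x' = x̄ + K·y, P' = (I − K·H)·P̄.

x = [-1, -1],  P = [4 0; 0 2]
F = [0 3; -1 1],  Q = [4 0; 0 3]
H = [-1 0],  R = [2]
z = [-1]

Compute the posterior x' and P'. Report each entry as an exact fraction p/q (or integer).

x' = [2/3, 1]
P' = [11/6 1/2; 1/2 15/2]

x̄ = F·x = [-3, 0]
P̄ = F·P·Fᵀ + Q = [22 6; 6 9]
y = z − H·x̄ = [-4]
S = H·P̄·Hᵀ + R = [24]
K = P̄·Hᵀ·S⁻¹ = [-11/12; -1/4]
x' = x̄ + K·y = [2/3, 1]
P' = (I − K·H)·P̄ = [11/6 1/2; 1/2 15/2]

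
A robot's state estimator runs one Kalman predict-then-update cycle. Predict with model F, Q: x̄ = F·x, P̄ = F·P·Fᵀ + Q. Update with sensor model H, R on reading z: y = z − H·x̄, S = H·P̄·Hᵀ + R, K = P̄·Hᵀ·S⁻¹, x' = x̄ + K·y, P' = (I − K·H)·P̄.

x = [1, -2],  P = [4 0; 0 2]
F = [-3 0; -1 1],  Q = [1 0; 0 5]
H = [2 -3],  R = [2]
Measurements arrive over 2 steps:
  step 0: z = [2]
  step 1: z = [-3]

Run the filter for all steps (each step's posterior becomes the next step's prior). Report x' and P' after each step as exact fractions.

step 0: x' = [-353/105, -102/35], P' = [2441/105 534/35; 534/35 358/35]
step 1: x' = [-22493/10971, -4279/10971], P' = [360961/21942 116254/10971; 116254/10971 77222/10971]

step 0: x̄ = F·x = [-3, -3]
step 0: P̄ = F·P·Fᵀ + Q = [37 12; 12 11]
step 0: y = z − H·x̄ = [-1]
step 0: S = H·P̄·Hᵀ + R = [105]
step 0: K = P̄·Hᵀ·S⁻¹ = [38/105; -3/35]
step 0: x' = x̄ + K·y = [-353/105, -102/35]
step 0: P' = (I − K·H)·P̄ = [2441/105 534/35; 534/35 358/35]
step 1: x̄ = F·x = [353/35, 47/105]
step 1: P̄ = F·P·Fᵀ + Q = [7358/35 839/35; 839/35 836/105]
step 1: y = z − H·x̄ = [-764/35]
step 1: S = H·P̄·Hᵀ + R = [21942/35]
step 1: K = P̄·Hᵀ·S⁻¹ = [12199/21942; 421/10971]
step 1: x' = x̄ + K·y = [-22493/10971, -4279/10971]
step 1: P' = (I − K·H)·P̄ = [360961/21942 116254/10971; 116254/10971 77222/10971]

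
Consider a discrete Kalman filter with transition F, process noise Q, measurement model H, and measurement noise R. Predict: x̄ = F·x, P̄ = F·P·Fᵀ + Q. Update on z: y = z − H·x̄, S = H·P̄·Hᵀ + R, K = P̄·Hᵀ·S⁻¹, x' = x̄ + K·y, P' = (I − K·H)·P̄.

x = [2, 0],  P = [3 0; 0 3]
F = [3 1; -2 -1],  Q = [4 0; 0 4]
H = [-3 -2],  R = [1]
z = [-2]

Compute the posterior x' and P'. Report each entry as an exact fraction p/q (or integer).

x̄ = F·x = [6, -4]
P̄ = F·P·Fᵀ + Q = [34 -21; -21 19]
y = z − H·x̄ = [8]
S = H·P̄·Hᵀ + R = [131]
K = P̄·Hᵀ·S⁻¹ = [-60/131; 25/131]
x' = x̄ + K·y = [306/131, -324/131]
P' = (I − K·H)·P̄ = [854/131 -1251/131; -1251/131 1864/131]

x' = [306/131, -324/131]
P' = [854/131 -1251/131; -1251/131 1864/131]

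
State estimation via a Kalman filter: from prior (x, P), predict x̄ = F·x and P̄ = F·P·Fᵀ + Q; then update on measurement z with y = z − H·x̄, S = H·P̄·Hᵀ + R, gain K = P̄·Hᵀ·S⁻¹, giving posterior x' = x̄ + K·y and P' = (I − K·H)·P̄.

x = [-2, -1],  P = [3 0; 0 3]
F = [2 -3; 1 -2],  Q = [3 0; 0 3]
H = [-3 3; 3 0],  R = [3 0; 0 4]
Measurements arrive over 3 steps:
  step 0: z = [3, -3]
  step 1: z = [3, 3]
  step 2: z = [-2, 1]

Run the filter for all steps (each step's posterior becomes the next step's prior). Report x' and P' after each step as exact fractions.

step 0: x̄ = F·x = [-1, 0]
step 0: P̄ = F·P·Fᵀ + Q = [42 24; 24 18]
step 0: y = z − H·x̄ = [0, 0]
step 0: S = H·P̄·Hᵀ + R = [111 -162; -162 382]
step 0: K = P̄·Hᵀ·S⁻¹ = [-36/2693 873/2693; 798/2693 846/2693]
step 0: x' = x̄ + K·y = [-1, 0]
step 0: P' = (I − K·H)·P̄ = [1164/2693 1128/2693; 1128/2693 1926/2693]
step 1: x̄ = F·x = [-2, -1]
step 1: P̄ = F·P·Fᵀ + Q = [16533/2693 5988/2693; 5988/2693 12435/2693]
step 1: y = z − H·x̄ = [0, 9]
step 1: S = H·P̄·Hᵀ + R = [161007/2693 -94905/2693; -94905/2693 159569/2693]
step 1: K = P̄·Hᵀ·S⁻¹ = [-21090/1032601 308421/1032601; 593031/2065202 585207/2065202]
step 1: x' = x̄ + K·y = [710587/1032601, 3201661/2065202]
step 1: P' = (I − K·H)·P̄ = [411228/1032601 390138/1032601; 390138/1032601 1373307/2065202]
step 2: x̄ = F·x = [-6762635/2065202, -2491074/1032601]
step 2: P̄ = F·P·Fᵀ + Q = [12481881/2065202 2211411/1032601; 2211411/1032601 4695093/1032601]
step 2: y = z − H·x̄ = [-9471865/2065202, 22353107/2065202]
step 2: S = H·P̄·Hᵀ + R = [123433413/2065202 -72531531/2065202; -72531531/2065202 120597737/2065202]
step 2: K = P̄·Hᵀ·S⁻¹ = [-16118118/776757535 231489531/776757535; 89080575/310703014 87760377/310703014]
step 2: x' = x̄ + K·y = [35953481/776757535, -104108577/155351507]
step 2: P' = (I − K·H)·P̄ = [308652708/776757535 58506918/155351507; 58506918/155351507 206094411/310703014]

step 0: x' = [-1, 0], P' = [1164/2693 1128/2693; 1128/2693 1926/2693]
step 1: x' = [710587/1032601, 3201661/2065202], P' = [411228/1032601 390138/1032601; 390138/1032601 1373307/2065202]
step 2: x' = [35953481/776757535, -104108577/155351507], P' = [308652708/776757535 58506918/155351507; 58506918/155351507 206094411/310703014]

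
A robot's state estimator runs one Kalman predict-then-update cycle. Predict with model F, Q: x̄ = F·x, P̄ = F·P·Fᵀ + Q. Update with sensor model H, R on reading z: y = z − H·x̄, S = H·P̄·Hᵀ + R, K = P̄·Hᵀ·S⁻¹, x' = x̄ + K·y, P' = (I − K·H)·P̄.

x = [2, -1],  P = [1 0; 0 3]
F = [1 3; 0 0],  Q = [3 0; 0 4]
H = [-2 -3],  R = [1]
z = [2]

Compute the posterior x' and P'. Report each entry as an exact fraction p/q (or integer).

x̄ = F·x = [-1, 0]
P̄ = F·P·Fᵀ + Q = [31 0; 0 4]
y = z − H·x̄ = [0]
S = H·P̄·Hᵀ + R = [161]
K = P̄·Hᵀ·S⁻¹ = [-62/161; -12/161]
x' = x̄ + K·y = [-1, 0]
P' = (I − K·H)·P̄ = [1147/161 -744/161; -744/161 500/161]

x' = [-1, 0]
P' = [1147/161 -744/161; -744/161 500/161]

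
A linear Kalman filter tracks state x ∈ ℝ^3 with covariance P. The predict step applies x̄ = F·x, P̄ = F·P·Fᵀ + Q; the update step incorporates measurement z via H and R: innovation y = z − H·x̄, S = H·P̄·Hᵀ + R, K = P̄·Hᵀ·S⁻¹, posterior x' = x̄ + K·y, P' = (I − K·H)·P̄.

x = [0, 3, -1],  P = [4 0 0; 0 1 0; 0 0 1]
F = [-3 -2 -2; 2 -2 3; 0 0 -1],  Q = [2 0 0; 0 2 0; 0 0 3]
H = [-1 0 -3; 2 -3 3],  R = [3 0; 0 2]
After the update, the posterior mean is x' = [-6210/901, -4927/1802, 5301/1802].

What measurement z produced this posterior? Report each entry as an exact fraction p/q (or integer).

z = [-3, 3]

x̄ = F·x = [-4, -9, 1]
P̄ = F·P·Fᵀ + Q = [46 -26 2; -26 31 -3; 2 -3 4]
S = H·P̄·Hᵀ + R = [97 -251; -251 891]
K = P̄·Hᵀ·S⁻¹ = [-1078/11713 2010/11713; -7469/23426 -6153/23426; -6199/23426 -1089/23426]
x' − x̄ = [-2606/901, 11291/1802, 3499/1802] = K·y
y = (KᵀK)⁻¹·Kᵀ·(x' − x̄) = [-4, -19]
z = y + H·x̄ = [-4, -19] + [1, 22] = [-3, 3]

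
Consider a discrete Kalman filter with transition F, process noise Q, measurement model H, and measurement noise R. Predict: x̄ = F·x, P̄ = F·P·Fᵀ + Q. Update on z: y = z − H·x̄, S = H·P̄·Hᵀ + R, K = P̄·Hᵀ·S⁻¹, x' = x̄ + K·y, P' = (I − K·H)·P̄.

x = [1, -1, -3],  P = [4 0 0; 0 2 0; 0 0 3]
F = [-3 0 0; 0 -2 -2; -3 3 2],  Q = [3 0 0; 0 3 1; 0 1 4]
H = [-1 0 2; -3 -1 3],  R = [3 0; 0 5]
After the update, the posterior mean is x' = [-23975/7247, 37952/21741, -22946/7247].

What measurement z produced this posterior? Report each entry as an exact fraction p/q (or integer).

z = [-3, -1]

x̄ = F·x = [-3, 8, -12]
P̄ = F·P·Fᵀ + Q = [39 0 36; 0 23 -23; 36 -23 70]
S = H·P̄·Hᵀ + R = [178 259; 259 499]
K = P̄·Hᵀ·S⁻¹ = [6266/7247 -3383/7247; 874/21741 -4462/21741; 6507/7247 -1562/7247]
x' − x̄ = [-2234/7247, -135976/21741, 64018/7247] = K·y
y = (KᵀK)⁻¹·Kᵀ·(x' − x̄) = [18, 34]
z = y + H·x̄ = [18, 34] + [-21, -35] = [-3, -1]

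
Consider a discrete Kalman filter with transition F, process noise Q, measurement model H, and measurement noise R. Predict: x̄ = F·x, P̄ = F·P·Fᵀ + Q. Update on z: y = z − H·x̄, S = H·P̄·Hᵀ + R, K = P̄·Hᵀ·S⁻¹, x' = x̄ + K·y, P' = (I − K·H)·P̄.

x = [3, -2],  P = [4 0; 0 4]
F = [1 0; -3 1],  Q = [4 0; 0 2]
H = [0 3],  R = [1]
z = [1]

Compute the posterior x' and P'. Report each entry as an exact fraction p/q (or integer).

x' = [-87/379, 115/379]
P' = [1736/379 -12/379; -12/379 42/379]

x̄ = F·x = [3, -11]
P̄ = F·P·Fᵀ + Q = [8 -12; -12 42]
y = z − H·x̄ = [34]
S = H·P̄·Hᵀ + R = [379]
K = P̄·Hᵀ·S⁻¹ = [-36/379; 126/379]
x' = x̄ + K·y = [-87/379, 115/379]
P' = (I − K·H)·P̄ = [1736/379 -12/379; -12/379 42/379]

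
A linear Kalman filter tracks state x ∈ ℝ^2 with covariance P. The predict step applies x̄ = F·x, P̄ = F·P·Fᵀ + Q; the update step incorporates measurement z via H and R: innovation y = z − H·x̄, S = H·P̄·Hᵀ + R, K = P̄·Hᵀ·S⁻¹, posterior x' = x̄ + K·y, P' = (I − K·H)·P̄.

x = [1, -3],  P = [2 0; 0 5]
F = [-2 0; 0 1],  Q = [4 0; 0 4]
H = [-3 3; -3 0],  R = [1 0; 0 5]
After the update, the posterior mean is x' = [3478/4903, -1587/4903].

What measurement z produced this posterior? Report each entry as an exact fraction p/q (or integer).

z = [-3, -3]

x̄ = F·x = [-2, -3]
P̄ = F·P·Fᵀ + Q = [12 0; 0 9]
S = H·P̄·Hᵀ + R = [190 108; 108 113]
K = P̄·Hᵀ·S⁻¹ = [-90/4903 -1476/4903; 3051/9806 -1458/4903]
x' − x̄ = [13284/4903, 13122/4903] = K·y
y = (KᵀK)⁻¹·Kᵀ·(x' − x̄) = [0, -9]
z = y + H·x̄ = [0, -9] + [-3, 6] = [-3, -3]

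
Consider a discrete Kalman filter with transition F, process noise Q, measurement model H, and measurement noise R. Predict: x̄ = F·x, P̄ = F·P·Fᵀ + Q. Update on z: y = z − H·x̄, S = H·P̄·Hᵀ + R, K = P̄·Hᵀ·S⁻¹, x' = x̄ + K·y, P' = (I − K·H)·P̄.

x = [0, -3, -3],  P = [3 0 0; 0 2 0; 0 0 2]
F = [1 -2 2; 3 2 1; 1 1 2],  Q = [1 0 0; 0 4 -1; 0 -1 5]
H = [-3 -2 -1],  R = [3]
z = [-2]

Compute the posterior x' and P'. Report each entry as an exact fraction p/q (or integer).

x̄ = F·x = [0, -9, -9]
P̄ = F·P·Fᵀ + Q = [20 5 7; 5 41 16; 7 16 18]
y = z − H·x̄ = [-29]
S = H·P̄·Hᵀ + R = [531]
K = P̄·Hᵀ·S⁻¹ = [-77/531; -113/531; -71/531]
x' = x̄ + K·y = [2233/531, -1502/531, -2720/531]
P' = (I − K·H)·P̄ = [4691/531 -6046/531 -1750/531; -6046/531 9002/531 473/531; -1750/531 473/531 4517/531]

x' = [2233/531, -1502/531, -2720/531]
P' = [4691/531 -6046/531 -1750/531; -6046/531 9002/531 473/531; -1750/531 473/531 4517/531]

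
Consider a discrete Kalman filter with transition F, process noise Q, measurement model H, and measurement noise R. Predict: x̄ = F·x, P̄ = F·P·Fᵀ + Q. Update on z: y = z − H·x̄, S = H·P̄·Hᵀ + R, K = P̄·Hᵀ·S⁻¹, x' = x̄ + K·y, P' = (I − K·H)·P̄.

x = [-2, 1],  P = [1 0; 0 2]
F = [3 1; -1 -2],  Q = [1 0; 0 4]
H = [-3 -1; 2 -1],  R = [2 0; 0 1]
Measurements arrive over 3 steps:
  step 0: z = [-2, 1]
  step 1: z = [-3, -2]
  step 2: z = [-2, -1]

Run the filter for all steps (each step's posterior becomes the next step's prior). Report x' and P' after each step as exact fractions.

step 0: x' = [165/326, -65/978], P' = [115/978 31/978; 31/978 205/326]
step 1: x' = [150215/700004, 1535045/700004], P' = [158529/1400008 36463/1400008; 36463/1400008 842321/1400008]
step 2: x' = [74267688/320596489, 301253724/320596489], P' = [72533397/641192978 16754947/641192978; 16754947/641192978 385507473/641192978]

step 0: x̄ = F·x = [-5, 0]
step 0: P̄ = F·P·Fᵀ + Q = [12 -7; -7 13]
step 0: y = z − H·x̄ = [-17, 11]
step 0: S = H·P̄·Hᵀ + R = [81 -66; -66 90]
step 0: K = P̄·Hᵀ·S⁻¹ = [-94/489 199/978; -59/163 -553/978]
step 0: x' = x̄ + K·y = [165/326, -65/978]
step 0: P' = (I − K·H)·P̄ = [115/978 31/978; 31/978 205/326]
step 1: x̄ = F·x = [710/489, -365/978]
step 1: P̄ = F·P·Fᵀ + Q = [469/163 -896/489; -896/489 6611/978]
step 1: y = z − H·x̄ = [961/978, -5161/978]
step 1: S = H·P̄·Hᵀ + R = [23141/978 -12065/978; -12065/978 8671/326]
step 1: K = P̄·Hᵀ·S⁻¹ = [-256025/1400008 280595/1400008; -475855/1400008 -769395/1400008]
step 1: x' = x̄ + K·y = [150215/700004, 1535045/700004]
step 1: P' = (I − K·H)·P̄ = [158529/1400008 36463/1400008; 36463/1400008 842321/1400008]
step 2: x̄ = F·x = [992845/350002, -3220305/700004]
step 2: P̄ = F·P·Fᵀ + Q = [971967/350002 -1207735/700004; -1207735/700004 9273697/1400008]
step 2: y = z − H·x̄ = [1336757/700004, -7891689/700004]
step 2: S = H·P̄·Hᵀ + R = [32571705/1400008 -16468981/1400008; -16468981/1400008 35887057/1400008]
step 2: K = P̄·Hᵀ·S⁻¹ = [-117177569/641192978 128311847/641192978; -217886157/641192978 -351997579/641192978]
step 2: x' = x̄ + K·y = [74267688/320596489, 301253724/320596489]
step 2: P' = (I − K·H)·P̄ = [72533397/641192978 16754947/641192978; 16754947/641192978 385507473/641192978]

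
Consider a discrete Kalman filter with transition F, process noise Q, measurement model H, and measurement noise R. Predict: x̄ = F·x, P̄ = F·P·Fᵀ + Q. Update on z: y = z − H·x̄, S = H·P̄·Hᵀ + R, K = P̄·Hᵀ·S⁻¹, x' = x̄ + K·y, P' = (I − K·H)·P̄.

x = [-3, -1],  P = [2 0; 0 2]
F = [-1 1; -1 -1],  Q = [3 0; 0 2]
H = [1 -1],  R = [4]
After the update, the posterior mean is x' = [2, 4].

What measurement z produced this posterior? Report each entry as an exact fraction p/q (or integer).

x̄ = F·x = [2, 4]
P̄ = F·P·Fᵀ + Q = [7 0; 0 6]
S = H·P̄·Hᵀ + R = [17]
K = P̄·Hᵀ·S⁻¹ = [7/17; -6/17]
x' − x̄ = [0, 0] = K·y
y = (KᵀK)⁻¹·Kᵀ·(x' − x̄) = [0]
z = y + H·x̄ = [0] + [-2] = [-2]

z = [-2]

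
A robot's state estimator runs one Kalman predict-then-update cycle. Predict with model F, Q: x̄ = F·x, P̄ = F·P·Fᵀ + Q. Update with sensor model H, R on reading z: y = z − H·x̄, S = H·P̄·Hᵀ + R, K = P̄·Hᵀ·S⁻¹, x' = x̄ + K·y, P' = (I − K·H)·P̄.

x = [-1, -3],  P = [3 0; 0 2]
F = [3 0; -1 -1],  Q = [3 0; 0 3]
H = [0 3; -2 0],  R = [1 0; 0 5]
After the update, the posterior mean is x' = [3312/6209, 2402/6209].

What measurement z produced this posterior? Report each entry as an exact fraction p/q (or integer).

z = [1, -1]

x̄ = F·x = [-3, 4]
P̄ = F·P·Fᵀ + Q = [30 -9; -9 8]
S = H·P̄·Hᵀ + R = [73 54; 54 125]
K = P̄·Hᵀ·S⁻¹ = [-135/6209 -2922/6209; 2028/6209 18/6209]
x' − x̄ = [21939/6209, -22434/6209] = K·y
y = (KᵀK)⁻¹·Kᵀ·(x' − x̄) = [-11, -7]
z = y + H·x̄ = [-11, -7] + [12, 6] = [1, -1]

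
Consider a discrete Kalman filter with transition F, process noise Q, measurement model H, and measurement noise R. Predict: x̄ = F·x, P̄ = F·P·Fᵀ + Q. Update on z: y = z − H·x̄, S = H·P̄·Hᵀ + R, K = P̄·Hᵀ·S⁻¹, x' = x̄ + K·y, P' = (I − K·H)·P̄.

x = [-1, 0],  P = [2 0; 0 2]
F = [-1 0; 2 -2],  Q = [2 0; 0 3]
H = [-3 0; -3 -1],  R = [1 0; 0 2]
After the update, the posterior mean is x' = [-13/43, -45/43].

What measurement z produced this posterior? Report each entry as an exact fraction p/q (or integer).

z = [1, 2]

x̄ = F·x = [1, -2]
P̄ = F·P·Fᵀ + Q = [4 -4; -4 19]
S = H·P̄·Hᵀ + R = [37 24; 24 33]
K = P̄·Hᵀ·S⁻¹ = [-68/215 -8/645; 188/215 -547/645]
x' − x̄ = [-56/43, 41/43] = K·y
y = (KᵀK)⁻¹·Kᵀ·(x' − x̄) = [4, 3]
z = y + H·x̄ = [4, 3] + [-3, -1] = [1, 2]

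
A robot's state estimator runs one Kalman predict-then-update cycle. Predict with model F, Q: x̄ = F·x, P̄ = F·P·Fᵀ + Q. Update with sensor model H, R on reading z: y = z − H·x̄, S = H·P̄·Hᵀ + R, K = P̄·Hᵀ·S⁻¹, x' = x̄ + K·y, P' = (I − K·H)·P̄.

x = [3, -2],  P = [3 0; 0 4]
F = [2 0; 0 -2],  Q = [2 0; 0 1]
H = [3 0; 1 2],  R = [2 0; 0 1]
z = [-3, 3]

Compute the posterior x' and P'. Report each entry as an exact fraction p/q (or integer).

x̄ = F·x = [6, 4]
P̄ = F·P·Fᵀ + Q = [14 0; 0 17]
y = z − H·x̄ = [-21, -11]
S = H·P̄·Hᵀ + R = [128 42; 42 83]
K = P̄·Hᵀ·S⁻¹ = [1449/4430 7/2215; -357/2215 1088/2215]
x' = x̄ + K·y = [-4003/4430, 4389/2215]
P' = (I − K·H)·P̄ = [483/2215 -238/2215; -238/2215 663/2215]

x' = [-4003/4430, 4389/2215]
P' = [483/2215 -238/2215; -238/2215 663/2215]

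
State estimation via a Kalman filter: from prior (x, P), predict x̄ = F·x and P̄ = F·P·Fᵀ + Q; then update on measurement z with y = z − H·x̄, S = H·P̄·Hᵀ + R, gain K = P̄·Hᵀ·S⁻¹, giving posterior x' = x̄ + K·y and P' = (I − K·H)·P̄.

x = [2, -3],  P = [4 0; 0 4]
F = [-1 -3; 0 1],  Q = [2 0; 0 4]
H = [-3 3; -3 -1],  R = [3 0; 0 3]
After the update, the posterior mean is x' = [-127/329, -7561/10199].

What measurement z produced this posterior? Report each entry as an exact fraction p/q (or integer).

x̄ = F·x = [7, -3]
P̄ = F·P·Fᵀ + Q = [42 -12; -12 8]
S = H·P̄·Hᵀ + R = [669 426; 426 317]
K = P̄·Hᵀ·S⁻¹ = [-30/329 -78/329; 2364/10199 -2276/10199]
x' − x̄ = [-2430/329, 23036/10199] = K·y
y = (KᵀK)⁻¹·Kᵀ·(x' − x̄) = [29, 20]
z = y + H·x̄ = [29, 20] + [-30, -18] = [-1, 2]

z = [-1, 2]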